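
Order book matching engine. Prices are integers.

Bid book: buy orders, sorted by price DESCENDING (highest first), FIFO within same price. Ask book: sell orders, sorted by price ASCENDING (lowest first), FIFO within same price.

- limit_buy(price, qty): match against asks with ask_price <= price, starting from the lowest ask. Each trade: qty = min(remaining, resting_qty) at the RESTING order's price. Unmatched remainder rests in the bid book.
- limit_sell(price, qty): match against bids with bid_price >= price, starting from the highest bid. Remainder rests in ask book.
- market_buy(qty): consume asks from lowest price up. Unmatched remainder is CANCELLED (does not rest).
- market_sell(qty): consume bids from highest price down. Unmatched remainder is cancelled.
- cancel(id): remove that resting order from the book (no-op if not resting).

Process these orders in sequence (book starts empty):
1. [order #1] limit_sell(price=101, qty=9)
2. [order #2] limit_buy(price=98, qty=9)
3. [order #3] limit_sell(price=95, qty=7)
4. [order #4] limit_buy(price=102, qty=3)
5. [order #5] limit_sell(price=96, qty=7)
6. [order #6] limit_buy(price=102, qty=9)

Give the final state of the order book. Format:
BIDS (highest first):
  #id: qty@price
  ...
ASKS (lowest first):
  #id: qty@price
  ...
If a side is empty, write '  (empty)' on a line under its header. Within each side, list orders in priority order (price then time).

After op 1 [order #1] limit_sell(price=101, qty=9): fills=none; bids=[-] asks=[#1:9@101]
After op 2 [order #2] limit_buy(price=98, qty=9): fills=none; bids=[#2:9@98] asks=[#1:9@101]
After op 3 [order #3] limit_sell(price=95, qty=7): fills=#2x#3:7@98; bids=[#2:2@98] asks=[#1:9@101]
After op 4 [order #4] limit_buy(price=102, qty=3): fills=#4x#1:3@101; bids=[#2:2@98] asks=[#1:6@101]
After op 5 [order #5] limit_sell(price=96, qty=7): fills=#2x#5:2@98; bids=[-] asks=[#5:5@96 #1:6@101]
After op 6 [order #6] limit_buy(price=102, qty=9): fills=#6x#5:5@96 #6x#1:4@101; bids=[-] asks=[#1:2@101]

Answer: BIDS (highest first):
  (empty)
ASKS (lowest first):
  #1: 2@101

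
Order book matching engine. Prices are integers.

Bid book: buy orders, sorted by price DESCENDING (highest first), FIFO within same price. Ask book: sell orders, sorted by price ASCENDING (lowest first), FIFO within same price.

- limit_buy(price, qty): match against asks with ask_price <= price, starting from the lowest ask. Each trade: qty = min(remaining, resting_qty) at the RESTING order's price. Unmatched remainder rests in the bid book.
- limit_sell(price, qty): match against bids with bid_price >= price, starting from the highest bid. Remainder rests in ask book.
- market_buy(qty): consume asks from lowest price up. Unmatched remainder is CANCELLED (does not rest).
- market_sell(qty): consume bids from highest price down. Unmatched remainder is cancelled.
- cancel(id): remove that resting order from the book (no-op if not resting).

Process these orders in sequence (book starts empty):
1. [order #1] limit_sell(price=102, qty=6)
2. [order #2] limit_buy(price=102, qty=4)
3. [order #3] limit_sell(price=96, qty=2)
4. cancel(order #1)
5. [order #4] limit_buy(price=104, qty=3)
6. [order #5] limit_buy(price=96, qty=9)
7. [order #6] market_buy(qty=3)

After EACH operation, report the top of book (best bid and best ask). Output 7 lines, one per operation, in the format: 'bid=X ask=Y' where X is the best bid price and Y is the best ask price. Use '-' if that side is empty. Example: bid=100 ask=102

After op 1 [order #1] limit_sell(price=102, qty=6): fills=none; bids=[-] asks=[#1:6@102]
After op 2 [order #2] limit_buy(price=102, qty=4): fills=#2x#1:4@102; bids=[-] asks=[#1:2@102]
After op 3 [order #3] limit_sell(price=96, qty=2): fills=none; bids=[-] asks=[#3:2@96 #1:2@102]
After op 4 cancel(order #1): fills=none; bids=[-] asks=[#3:2@96]
After op 5 [order #4] limit_buy(price=104, qty=3): fills=#4x#3:2@96; bids=[#4:1@104] asks=[-]
After op 6 [order #5] limit_buy(price=96, qty=9): fills=none; bids=[#4:1@104 #5:9@96] asks=[-]
After op 7 [order #6] market_buy(qty=3): fills=none; bids=[#4:1@104 #5:9@96] asks=[-]

Answer: bid=- ask=102
bid=- ask=102
bid=- ask=96
bid=- ask=96
bid=104 ask=-
bid=104 ask=-
bid=104 ask=-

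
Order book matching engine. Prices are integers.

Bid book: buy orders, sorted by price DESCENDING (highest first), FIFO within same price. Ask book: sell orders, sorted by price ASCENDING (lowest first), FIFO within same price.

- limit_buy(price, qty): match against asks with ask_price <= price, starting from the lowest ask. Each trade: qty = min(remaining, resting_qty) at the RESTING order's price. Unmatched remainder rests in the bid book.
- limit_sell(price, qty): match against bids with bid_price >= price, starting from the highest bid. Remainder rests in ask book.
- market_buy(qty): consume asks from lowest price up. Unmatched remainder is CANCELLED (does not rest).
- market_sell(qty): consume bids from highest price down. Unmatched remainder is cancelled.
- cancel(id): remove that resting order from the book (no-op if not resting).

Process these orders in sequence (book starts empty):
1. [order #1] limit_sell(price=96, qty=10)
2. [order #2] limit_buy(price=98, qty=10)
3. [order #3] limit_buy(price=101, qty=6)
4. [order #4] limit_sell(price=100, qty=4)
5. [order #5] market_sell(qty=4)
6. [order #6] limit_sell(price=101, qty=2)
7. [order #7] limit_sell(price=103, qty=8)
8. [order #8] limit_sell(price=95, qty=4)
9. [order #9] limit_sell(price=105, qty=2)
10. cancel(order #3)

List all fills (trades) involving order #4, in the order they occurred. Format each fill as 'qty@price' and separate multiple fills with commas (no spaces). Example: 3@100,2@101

Answer: 4@101

Derivation:
After op 1 [order #1] limit_sell(price=96, qty=10): fills=none; bids=[-] asks=[#1:10@96]
After op 2 [order #2] limit_buy(price=98, qty=10): fills=#2x#1:10@96; bids=[-] asks=[-]
After op 3 [order #3] limit_buy(price=101, qty=6): fills=none; bids=[#3:6@101] asks=[-]
After op 4 [order #4] limit_sell(price=100, qty=4): fills=#3x#4:4@101; bids=[#3:2@101] asks=[-]
After op 5 [order #5] market_sell(qty=4): fills=#3x#5:2@101; bids=[-] asks=[-]
After op 6 [order #6] limit_sell(price=101, qty=2): fills=none; bids=[-] asks=[#6:2@101]
After op 7 [order #7] limit_sell(price=103, qty=8): fills=none; bids=[-] asks=[#6:2@101 #7:8@103]
After op 8 [order #8] limit_sell(price=95, qty=4): fills=none; bids=[-] asks=[#8:4@95 #6:2@101 #7:8@103]
After op 9 [order #9] limit_sell(price=105, qty=2): fills=none; bids=[-] asks=[#8:4@95 #6:2@101 #7:8@103 #9:2@105]
After op 10 cancel(order #3): fills=none; bids=[-] asks=[#8:4@95 #6:2@101 #7:8@103 #9:2@105]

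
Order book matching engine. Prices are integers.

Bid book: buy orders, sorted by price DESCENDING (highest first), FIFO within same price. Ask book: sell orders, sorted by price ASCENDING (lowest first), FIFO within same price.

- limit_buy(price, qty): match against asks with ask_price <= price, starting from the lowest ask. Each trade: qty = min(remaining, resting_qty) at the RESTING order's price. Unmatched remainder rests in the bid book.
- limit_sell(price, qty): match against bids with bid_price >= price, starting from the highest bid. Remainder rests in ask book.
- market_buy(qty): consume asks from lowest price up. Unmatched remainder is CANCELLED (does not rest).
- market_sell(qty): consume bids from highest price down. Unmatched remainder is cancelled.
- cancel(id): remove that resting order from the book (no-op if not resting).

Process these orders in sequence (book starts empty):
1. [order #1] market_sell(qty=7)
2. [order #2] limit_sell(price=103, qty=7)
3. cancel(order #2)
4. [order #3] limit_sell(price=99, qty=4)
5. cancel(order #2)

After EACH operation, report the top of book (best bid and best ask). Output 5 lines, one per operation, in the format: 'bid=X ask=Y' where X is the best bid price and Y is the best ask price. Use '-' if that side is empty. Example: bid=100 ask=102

Answer: bid=- ask=-
bid=- ask=103
bid=- ask=-
bid=- ask=99
bid=- ask=99

Derivation:
After op 1 [order #1] market_sell(qty=7): fills=none; bids=[-] asks=[-]
After op 2 [order #2] limit_sell(price=103, qty=7): fills=none; bids=[-] asks=[#2:7@103]
After op 3 cancel(order #2): fills=none; bids=[-] asks=[-]
After op 4 [order #3] limit_sell(price=99, qty=4): fills=none; bids=[-] asks=[#3:4@99]
After op 5 cancel(order #2): fills=none; bids=[-] asks=[#3:4@99]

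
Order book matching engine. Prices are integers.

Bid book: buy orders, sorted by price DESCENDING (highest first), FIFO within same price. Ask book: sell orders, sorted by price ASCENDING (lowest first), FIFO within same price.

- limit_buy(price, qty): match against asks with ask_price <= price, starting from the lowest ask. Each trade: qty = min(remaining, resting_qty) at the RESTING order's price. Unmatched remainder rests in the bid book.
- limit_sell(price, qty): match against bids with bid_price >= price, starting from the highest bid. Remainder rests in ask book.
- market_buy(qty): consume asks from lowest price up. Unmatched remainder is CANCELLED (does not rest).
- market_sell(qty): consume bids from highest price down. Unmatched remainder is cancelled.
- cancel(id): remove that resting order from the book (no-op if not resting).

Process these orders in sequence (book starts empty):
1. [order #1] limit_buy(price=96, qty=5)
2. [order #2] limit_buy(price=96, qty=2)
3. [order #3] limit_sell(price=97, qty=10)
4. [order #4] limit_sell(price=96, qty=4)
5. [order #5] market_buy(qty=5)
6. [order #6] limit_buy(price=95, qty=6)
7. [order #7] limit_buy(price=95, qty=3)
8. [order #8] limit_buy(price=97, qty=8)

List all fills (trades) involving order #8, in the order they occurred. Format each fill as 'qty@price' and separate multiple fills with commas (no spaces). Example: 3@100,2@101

After op 1 [order #1] limit_buy(price=96, qty=5): fills=none; bids=[#1:5@96] asks=[-]
After op 2 [order #2] limit_buy(price=96, qty=2): fills=none; bids=[#1:5@96 #2:2@96] asks=[-]
After op 3 [order #3] limit_sell(price=97, qty=10): fills=none; bids=[#1:5@96 #2:2@96] asks=[#3:10@97]
After op 4 [order #4] limit_sell(price=96, qty=4): fills=#1x#4:4@96; bids=[#1:1@96 #2:2@96] asks=[#3:10@97]
After op 5 [order #5] market_buy(qty=5): fills=#5x#3:5@97; bids=[#1:1@96 #2:2@96] asks=[#3:5@97]
After op 6 [order #6] limit_buy(price=95, qty=6): fills=none; bids=[#1:1@96 #2:2@96 #6:6@95] asks=[#3:5@97]
After op 7 [order #7] limit_buy(price=95, qty=3): fills=none; bids=[#1:1@96 #2:2@96 #6:6@95 #7:3@95] asks=[#3:5@97]
After op 8 [order #8] limit_buy(price=97, qty=8): fills=#8x#3:5@97; bids=[#8:3@97 #1:1@96 #2:2@96 #6:6@95 #7:3@95] asks=[-]

Answer: 5@97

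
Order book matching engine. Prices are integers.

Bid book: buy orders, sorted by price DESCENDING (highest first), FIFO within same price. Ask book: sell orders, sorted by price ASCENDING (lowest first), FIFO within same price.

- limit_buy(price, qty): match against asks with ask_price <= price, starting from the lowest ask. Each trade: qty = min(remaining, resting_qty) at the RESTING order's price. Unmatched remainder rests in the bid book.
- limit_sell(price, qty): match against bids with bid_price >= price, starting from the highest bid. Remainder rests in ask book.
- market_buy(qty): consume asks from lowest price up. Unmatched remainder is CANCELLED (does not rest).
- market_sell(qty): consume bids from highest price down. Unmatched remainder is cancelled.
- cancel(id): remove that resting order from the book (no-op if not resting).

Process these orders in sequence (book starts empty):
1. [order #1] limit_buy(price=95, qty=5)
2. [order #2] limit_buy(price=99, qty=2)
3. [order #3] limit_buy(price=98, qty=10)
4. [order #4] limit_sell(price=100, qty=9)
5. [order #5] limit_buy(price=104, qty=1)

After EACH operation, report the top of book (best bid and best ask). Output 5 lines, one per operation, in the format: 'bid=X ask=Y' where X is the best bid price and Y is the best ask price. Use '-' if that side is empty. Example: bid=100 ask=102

Answer: bid=95 ask=-
bid=99 ask=-
bid=99 ask=-
bid=99 ask=100
bid=99 ask=100

Derivation:
After op 1 [order #1] limit_buy(price=95, qty=5): fills=none; bids=[#1:5@95] asks=[-]
After op 2 [order #2] limit_buy(price=99, qty=2): fills=none; bids=[#2:2@99 #1:5@95] asks=[-]
After op 3 [order #3] limit_buy(price=98, qty=10): fills=none; bids=[#2:2@99 #3:10@98 #1:5@95] asks=[-]
After op 4 [order #4] limit_sell(price=100, qty=9): fills=none; bids=[#2:2@99 #3:10@98 #1:5@95] asks=[#4:9@100]
After op 5 [order #5] limit_buy(price=104, qty=1): fills=#5x#4:1@100; bids=[#2:2@99 #3:10@98 #1:5@95] asks=[#4:8@100]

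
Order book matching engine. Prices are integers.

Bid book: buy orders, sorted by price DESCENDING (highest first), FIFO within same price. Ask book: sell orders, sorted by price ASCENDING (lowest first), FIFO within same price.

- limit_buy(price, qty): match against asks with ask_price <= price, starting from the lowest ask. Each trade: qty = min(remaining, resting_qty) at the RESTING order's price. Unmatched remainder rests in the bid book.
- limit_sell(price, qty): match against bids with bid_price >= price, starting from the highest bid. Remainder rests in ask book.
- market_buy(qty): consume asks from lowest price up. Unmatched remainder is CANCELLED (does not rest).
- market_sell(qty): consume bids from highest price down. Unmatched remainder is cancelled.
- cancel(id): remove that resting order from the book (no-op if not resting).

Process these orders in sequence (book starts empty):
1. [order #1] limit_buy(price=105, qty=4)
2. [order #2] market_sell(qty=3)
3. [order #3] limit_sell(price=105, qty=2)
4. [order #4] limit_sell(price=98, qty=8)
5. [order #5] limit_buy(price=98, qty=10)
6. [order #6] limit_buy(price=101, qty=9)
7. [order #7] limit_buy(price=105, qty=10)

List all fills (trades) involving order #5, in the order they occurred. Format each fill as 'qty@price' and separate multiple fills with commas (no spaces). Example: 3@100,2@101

Answer: 8@98

Derivation:
After op 1 [order #1] limit_buy(price=105, qty=4): fills=none; bids=[#1:4@105] asks=[-]
After op 2 [order #2] market_sell(qty=3): fills=#1x#2:3@105; bids=[#1:1@105] asks=[-]
After op 3 [order #3] limit_sell(price=105, qty=2): fills=#1x#3:1@105; bids=[-] asks=[#3:1@105]
After op 4 [order #4] limit_sell(price=98, qty=8): fills=none; bids=[-] asks=[#4:8@98 #3:1@105]
After op 5 [order #5] limit_buy(price=98, qty=10): fills=#5x#4:8@98; bids=[#5:2@98] asks=[#3:1@105]
After op 6 [order #6] limit_buy(price=101, qty=9): fills=none; bids=[#6:9@101 #5:2@98] asks=[#3:1@105]
After op 7 [order #7] limit_buy(price=105, qty=10): fills=#7x#3:1@105; bids=[#7:9@105 #6:9@101 #5:2@98] asks=[-]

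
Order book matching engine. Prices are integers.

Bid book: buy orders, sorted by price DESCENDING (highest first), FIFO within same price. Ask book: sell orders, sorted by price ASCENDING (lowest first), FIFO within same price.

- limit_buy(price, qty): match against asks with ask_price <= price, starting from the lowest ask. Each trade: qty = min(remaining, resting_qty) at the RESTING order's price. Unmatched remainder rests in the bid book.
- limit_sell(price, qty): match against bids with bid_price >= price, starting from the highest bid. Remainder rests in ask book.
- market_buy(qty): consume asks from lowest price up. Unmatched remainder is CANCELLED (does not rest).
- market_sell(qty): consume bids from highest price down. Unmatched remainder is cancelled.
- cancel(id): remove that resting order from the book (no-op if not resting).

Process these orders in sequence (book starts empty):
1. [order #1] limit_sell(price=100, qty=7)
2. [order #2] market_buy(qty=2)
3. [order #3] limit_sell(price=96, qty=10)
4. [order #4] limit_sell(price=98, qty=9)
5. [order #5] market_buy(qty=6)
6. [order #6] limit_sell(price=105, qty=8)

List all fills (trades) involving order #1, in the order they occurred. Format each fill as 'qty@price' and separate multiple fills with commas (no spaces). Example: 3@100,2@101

Answer: 2@100

Derivation:
After op 1 [order #1] limit_sell(price=100, qty=7): fills=none; bids=[-] asks=[#1:7@100]
After op 2 [order #2] market_buy(qty=2): fills=#2x#1:2@100; bids=[-] asks=[#1:5@100]
After op 3 [order #3] limit_sell(price=96, qty=10): fills=none; bids=[-] asks=[#3:10@96 #1:5@100]
After op 4 [order #4] limit_sell(price=98, qty=9): fills=none; bids=[-] asks=[#3:10@96 #4:9@98 #1:5@100]
After op 5 [order #5] market_buy(qty=6): fills=#5x#3:6@96; bids=[-] asks=[#3:4@96 #4:9@98 #1:5@100]
After op 6 [order #6] limit_sell(price=105, qty=8): fills=none; bids=[-] asks=[#3:4@96 #4:9@98 #1:5@100 #6:8@105]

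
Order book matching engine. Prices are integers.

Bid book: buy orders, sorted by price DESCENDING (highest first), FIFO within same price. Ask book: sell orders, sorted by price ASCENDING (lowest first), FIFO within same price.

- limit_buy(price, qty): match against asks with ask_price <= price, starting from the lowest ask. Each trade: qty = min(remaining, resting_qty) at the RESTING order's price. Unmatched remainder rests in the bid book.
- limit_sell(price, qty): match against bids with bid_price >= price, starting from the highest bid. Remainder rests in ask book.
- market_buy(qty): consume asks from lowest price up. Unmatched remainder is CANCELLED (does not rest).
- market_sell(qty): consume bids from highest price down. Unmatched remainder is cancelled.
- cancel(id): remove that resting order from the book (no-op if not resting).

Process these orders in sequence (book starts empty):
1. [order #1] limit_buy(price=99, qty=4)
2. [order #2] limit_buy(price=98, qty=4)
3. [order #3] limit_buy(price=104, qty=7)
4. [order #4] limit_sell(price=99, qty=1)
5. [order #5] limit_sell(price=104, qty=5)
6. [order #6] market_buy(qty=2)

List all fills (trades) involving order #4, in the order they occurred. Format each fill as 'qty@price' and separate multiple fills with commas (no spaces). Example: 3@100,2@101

Answer: 1@104

Derivation:
After op 1 [order #1] limit_buy(price=99, qty=4): fills=none; bids=[#1:4@99] asks=[-]
After op 2 [order #2] limit_buy(price=98, qty=4): fills=none; bids=[#1:4@99 #2:4@98] asks=[-]
After op 3 [order #3] limit_buy(price=104, qty=7): fills=none; bids=[#3:7@104 #1:4@99 #2:4@98] asks=[-]
After op 4 [order #4] limit_sell(price=99, qty=1): fills=#3x#4:1@104; bids=[#3:6@104 #1:4@99 #2:4@98] asks=[-]
After op 5 [order #5] limit_sell(price=104, qty=5): fills=#3x#5:5@104; bids=[#3:1@104 #1:4@99 #2:4@98] asks=[-]
After op 6 [order #6] market_buy(qty=2): fills=none; bids=[#3:1@104 #1:4@99 #2:4@98] asks=[-]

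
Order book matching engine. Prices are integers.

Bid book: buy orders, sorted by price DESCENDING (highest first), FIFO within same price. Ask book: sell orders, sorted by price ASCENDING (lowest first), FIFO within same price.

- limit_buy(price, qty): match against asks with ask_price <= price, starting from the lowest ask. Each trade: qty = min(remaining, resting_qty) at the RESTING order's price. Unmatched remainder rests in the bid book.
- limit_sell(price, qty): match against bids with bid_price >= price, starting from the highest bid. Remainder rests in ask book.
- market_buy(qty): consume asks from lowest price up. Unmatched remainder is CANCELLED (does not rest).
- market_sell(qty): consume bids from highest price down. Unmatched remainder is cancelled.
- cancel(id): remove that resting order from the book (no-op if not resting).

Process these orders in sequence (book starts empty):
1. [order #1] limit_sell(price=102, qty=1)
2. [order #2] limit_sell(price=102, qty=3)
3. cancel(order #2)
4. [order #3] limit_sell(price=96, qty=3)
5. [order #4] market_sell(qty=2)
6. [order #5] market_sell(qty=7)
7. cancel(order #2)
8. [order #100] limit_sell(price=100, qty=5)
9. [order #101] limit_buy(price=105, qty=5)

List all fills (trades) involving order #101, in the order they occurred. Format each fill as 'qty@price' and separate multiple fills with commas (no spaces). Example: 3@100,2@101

Answer: 3@96,2@100

Derivation:
After op 1 [order #1] limit_sell(price=102, qty=1): fills=none; bids=[-] asks=[#1:1@102]
After op 2 [order #2] limit_sell(price=102, qty=3): fills=none; bids=[-] asks=[#1:1@102 #2:3@102]
After op 3 cancel(order #2): fills=none; bids=[-] asks=[#1:1@102]
After op 4 [order #3] limit_sell(price=96, qty=3): fills=none; bids=[-] asks=[#3:3@96 #1:1@102]
After op 5 [order #4] market_sell(qty=2): fills=none; bids=[-] asks=[#3:3@96 #1:1@102]
After op 6 [order #5] market_sell(qty=7): fills=none; bids=[-] asks=[#3:3@96 #1:1@102]
After op 7 cancel(order #2): fills=none; bids=[-] asks=[#3:3@96 #1:1@102]
After op 8 [order #100] limit_sell(price=100, qty=5): fills=none; bids=[-] asks=[#3:3@96 #100:5@100 #1:1@102]
After op 9 [order #101] limit_buy(price=105, qty=5): fills=#101x#3:3@96 #101x#100:2@100; bids=[-] asks=[#100:3@100 #1:1@102]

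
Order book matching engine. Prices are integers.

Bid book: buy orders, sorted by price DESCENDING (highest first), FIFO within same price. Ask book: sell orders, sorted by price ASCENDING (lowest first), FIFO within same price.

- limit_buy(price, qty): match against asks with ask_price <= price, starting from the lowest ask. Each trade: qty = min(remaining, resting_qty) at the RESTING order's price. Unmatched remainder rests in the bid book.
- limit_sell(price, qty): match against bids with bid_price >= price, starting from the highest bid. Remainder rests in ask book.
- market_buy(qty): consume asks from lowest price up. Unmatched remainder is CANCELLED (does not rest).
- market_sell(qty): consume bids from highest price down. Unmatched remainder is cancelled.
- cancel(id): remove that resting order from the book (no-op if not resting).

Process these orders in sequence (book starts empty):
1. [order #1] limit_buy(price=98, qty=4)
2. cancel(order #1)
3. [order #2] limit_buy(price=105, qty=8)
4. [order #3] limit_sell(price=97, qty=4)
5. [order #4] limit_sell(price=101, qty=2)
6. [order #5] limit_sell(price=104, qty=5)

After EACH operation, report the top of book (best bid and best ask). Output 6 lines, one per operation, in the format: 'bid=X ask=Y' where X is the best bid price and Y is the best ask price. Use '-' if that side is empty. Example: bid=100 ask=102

After op 1 [order #1] limit_buy(price=98, qty=4): fills=none; bids=[#1:4@98] asks=[-]
After op 2 cancel(order #1): fills=none; bids=[-] asks=[-]
After op 3 [order #2] limit_buy(price=105, qty=8): fills=none; bids=[#2:8@105] asks=[-]
After op 4 [order #3] limit_sell(price=97, qty=4): fills=#2x#3:4@105; bids=[#2:4@105] asks=[-]
After op 5 [order #4] limit_sell(price=101, qty=2): fills=#2x#4:2@105; bids=[#2:2@105] asks=[-]
After op 6 [order #5] limit_sell(price=104, qty=5): fills=#2x#5:2@105; bids=[-] asks=[#5:3@104]

Answer: bid=98 ask=-
bid=- ask=-
bid=105 ask=-
bid=105 ask=-
bid=105 ask=-
bid=- ask=104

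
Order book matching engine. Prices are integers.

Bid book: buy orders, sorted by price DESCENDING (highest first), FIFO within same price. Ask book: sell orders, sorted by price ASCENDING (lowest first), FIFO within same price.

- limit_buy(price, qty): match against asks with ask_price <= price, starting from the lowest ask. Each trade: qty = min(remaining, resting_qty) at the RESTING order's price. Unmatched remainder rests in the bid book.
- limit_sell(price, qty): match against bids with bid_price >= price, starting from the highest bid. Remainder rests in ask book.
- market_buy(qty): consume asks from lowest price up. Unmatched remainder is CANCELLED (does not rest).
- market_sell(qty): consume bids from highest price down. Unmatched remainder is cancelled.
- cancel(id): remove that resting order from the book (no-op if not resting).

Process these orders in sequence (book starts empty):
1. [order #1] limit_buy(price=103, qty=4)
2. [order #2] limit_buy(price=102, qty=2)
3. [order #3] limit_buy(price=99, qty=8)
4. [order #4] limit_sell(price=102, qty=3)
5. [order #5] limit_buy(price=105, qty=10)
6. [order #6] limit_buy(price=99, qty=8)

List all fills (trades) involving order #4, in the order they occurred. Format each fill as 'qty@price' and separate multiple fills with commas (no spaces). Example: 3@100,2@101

Answer: 3@103

Derivation:
After op 1 [order #1] limit_buy(price=103, qty=4): fills=none; bids=[#1:4@103] asks=[-]
After op 2 [order #2] limit_buy(price=102, qty=2): fills=none; bids=[#1:4@103 #2:2@102] asks=[-]
After op 3 [order #3] limit_buy(price=99, qty=8): fills=none; bids=[#1:4@103 #2:2@102 #3:8@99] asks=[-]
After op 4 [order #4] limit_sell(price=102, qty=3): fills=#1x#4:3@103; bids=[#1:1@103 #2:2@102 #3:8@99] asks=[-]
After op 5 [order #5] limit_buy(price=105, qty=10): fills=none; bids=[#5:10@105 #1:1@103 #2:2@102 #3:8@99] asks=[-]
After op 6 [order #6] limit_buy(price=99, qty=8): fills=none; bids=[#5:10@105 #1:1@103 #2:2@102 #3:8@99 #6:8@99] asks=[-]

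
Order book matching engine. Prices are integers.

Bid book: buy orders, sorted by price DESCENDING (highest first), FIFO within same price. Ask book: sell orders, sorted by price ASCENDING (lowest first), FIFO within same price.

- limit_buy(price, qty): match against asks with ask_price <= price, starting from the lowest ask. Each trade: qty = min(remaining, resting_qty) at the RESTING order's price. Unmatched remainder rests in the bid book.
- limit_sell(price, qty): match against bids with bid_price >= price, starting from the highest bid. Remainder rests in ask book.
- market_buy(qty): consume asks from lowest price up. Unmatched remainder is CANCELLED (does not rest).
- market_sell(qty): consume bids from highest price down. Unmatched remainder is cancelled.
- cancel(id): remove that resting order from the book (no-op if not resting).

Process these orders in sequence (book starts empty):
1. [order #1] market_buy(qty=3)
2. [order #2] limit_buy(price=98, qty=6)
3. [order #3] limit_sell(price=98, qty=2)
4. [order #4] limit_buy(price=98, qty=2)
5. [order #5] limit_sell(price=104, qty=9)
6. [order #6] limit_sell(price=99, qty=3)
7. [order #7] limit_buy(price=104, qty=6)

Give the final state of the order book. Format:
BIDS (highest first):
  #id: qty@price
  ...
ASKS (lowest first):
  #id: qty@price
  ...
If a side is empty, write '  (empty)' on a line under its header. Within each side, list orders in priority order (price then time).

After op 1 [order #1] market_buy(qty=3): fills=none; bids=[-] asks=[-]
After op 2 [order #2] limit_buy(price=98, qty=6): fills=none; bids=[#2:6@98] asks=[-]
After op 3 [order #3] limit_sell(price=98, qty=2): fills=#2x#3:2@98; bids=[#2:4@98] asks=[-]
After op 4 [order #4] limit_buy(price=98, qty=2): fills=none; bids=[#2:4@98 #4:2@98] asks=[-]
After op 5 [order #5] limit_sell(price=104, qty=9): fills=none; bids=[#2:4@98 #4:2@98] asks=[#5:9@104]
After op 6 [order #6] limit_sell(price=99, qty=3): fills=none; bids=[#2:4@98 #4:2@98] asks=[#6:3@99 #5:9@104]
After op 7 [order #7] limit_buy(price=104, qty=6): fills=#7x#6:3@99 #7x#5:3@104; bids=[#2:4@98 #4:2@98] asks=[#5:6@104]

Answer: BIDS (highest first):
  #2: 4@98
  #4: 2@98
ASKS (lowest first):
  #5: 6@104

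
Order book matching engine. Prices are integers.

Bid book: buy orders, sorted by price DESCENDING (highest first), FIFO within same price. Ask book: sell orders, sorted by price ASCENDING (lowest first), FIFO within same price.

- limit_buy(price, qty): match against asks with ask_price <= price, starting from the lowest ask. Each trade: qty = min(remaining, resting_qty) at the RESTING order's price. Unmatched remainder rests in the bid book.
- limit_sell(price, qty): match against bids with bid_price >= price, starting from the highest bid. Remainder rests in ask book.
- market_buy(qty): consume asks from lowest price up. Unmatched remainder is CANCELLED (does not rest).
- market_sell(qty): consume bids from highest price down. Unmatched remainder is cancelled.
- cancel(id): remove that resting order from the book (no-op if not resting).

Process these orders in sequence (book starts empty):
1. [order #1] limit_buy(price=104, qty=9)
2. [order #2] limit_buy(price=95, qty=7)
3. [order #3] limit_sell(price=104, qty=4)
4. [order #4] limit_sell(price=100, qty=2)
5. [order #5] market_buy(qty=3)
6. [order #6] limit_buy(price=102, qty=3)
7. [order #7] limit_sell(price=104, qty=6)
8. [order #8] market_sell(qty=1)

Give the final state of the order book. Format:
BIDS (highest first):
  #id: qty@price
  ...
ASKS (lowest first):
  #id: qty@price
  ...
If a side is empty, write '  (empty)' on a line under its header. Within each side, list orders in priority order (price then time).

Answer: BIDS (highest first):
  #6: 2@102
  #2: 7@95
ASKS (lowest first):
  #7: 3@104

Derivation:
After op 1 [order #1] limit_buy(price=104, qty=9): fills=none; bids=[#1:9@104] asks=[-]
After op 2 [order #2] limit_buy(price=95, qty=7): fills=none; bids=[#1:9@104 #2:7@95] asks=[-]
After op 3 [order #3] limit_sell(price=104, qty=4): fills=#1x#3:4@104; bids=[#1:5@104 #2:7@95] asks=[-]
After op 4 [order #4] limit_sell(price=100, qty=2): fills=#1x#4:2@104; bids=[#1:3@104 #2:7@95] asks=[-]
After op 5 [order #5] market_buy(qty=3): fills=none; bids=[#1:3@104 #2:7@95] asks=[-]
After op 6 [order #6] limit_buy(price=102, qty=3): fills=none; bids=[#1:3@104 #6:3@102 #2:7@95] asks=[-]
After op 7 [order #7] limit_sell(price=104, qty=6): fills=#1x#7:3@104; bids=[#6:3@102 #2:7@95] asks=[#7:3@104]
After op 8 [order #8] market_sell(qty=1): fills=#6x#8:1@102; bids=[#6:2@102 #2:7@95] asks=[#7:3@104]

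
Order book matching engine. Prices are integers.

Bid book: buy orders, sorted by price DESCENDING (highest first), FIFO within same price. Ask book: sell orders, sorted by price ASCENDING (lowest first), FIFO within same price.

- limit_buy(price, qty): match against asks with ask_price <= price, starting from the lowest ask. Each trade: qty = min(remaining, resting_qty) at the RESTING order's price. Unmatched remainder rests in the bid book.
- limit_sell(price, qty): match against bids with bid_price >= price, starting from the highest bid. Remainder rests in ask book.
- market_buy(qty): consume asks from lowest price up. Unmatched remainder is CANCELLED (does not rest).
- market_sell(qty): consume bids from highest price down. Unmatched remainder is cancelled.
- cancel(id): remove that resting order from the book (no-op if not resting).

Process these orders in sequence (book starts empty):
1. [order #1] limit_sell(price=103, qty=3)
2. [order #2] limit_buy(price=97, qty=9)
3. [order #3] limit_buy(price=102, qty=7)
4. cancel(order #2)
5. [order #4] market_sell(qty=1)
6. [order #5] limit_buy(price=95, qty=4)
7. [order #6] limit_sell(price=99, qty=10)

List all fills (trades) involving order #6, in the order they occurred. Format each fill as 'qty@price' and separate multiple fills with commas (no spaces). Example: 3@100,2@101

Answer: 6@102

Derivation:
After op 1 [order #1] limit_sell(price=103, qty=3): fills=none; bids=[-] asks=[#1:3@103]
After op 2 [order #2] limit_buy(price=97, qty=9): fills=none; bids=[#2:9@97] asks=[#1:3@103]
After op 3 [order #3] limit_buy(price=102, qty=7): fills=none; bids=[#3:7@102 #2:9@97] asks=[#1:3@103]
After op 4 cancel(order #2): fills=none; bids=[#3:7@102] asks=[#1:3@103]
After op 5 [order #4] market_sell(qty=1): fills=#3x#4:1@102; bids=[#3:6@102] asks=[#1:3@103]
After op 6 [order #5] limit_buy(price=95, qty=4): fills=none; bids=[#3:6@102 #5:4@95] asks=[#1:3@103]
After op 7 [order #6] limit_sell(price=99, qty=10): fills=#3x#6:6@102; bids=[#5:4@95] asks=[#6:4@99 #1:3@103]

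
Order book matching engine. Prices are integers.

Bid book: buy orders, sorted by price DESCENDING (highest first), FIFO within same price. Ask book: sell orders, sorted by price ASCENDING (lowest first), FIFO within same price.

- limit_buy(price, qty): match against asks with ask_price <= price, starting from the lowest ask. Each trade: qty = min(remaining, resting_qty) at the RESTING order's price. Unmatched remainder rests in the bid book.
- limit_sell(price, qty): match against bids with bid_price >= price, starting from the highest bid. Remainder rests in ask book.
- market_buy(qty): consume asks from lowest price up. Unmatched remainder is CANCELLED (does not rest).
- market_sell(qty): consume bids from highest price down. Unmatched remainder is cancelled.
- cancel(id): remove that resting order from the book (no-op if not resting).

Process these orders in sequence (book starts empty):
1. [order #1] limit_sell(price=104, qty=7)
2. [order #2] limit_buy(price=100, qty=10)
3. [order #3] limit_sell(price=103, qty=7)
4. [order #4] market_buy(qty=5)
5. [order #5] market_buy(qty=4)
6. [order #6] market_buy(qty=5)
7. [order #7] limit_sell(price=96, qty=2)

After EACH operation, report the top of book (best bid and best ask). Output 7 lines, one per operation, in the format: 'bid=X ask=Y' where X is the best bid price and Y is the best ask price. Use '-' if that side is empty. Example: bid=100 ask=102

Answer: bid=- ask=104
bid=100 ask=104
bid=100 ask=103
bid=100 ask=103
bid=100 ask=104
bid=100 ask=-
bid=100 ask=-

Derivation:
After op 1 [order #1] limit_sell(price=104, qty=7): fills=none; bids=[-] asks=[#1:7@104]
After op 2 [order #2] limit_buy(price=100, qty=10): fills=none; bids=[#2:10@100] asks=[#1:7@104]
After op 3 [order #3] limit_sell(price=103, qty=7): fills=none; bids=[#2:10@100] asks=[#3:7@103 #1:7@104]
After op 4 [order #4] market_buy(qty=5): fills=#4x#3:5@103; bids=[#2:10@100] asks=[#3:2@103 #1:7@104]
After op 5 [order #5] market_buy(qty=4): fills=#5x#3:2@103 #5x#1:2@104; bids=[#2:10@100] asks=[#1:5@104]
After op 6 [order #6] market_buy(qty=5): fills=#6x#1:5@104; bids=[#2:10@100] asks=[-]
After op 7 [order #7] limit_sell(price=96, qty=2): fills=#2x#7:2@100; bids=[#2:8@100] asks=[-]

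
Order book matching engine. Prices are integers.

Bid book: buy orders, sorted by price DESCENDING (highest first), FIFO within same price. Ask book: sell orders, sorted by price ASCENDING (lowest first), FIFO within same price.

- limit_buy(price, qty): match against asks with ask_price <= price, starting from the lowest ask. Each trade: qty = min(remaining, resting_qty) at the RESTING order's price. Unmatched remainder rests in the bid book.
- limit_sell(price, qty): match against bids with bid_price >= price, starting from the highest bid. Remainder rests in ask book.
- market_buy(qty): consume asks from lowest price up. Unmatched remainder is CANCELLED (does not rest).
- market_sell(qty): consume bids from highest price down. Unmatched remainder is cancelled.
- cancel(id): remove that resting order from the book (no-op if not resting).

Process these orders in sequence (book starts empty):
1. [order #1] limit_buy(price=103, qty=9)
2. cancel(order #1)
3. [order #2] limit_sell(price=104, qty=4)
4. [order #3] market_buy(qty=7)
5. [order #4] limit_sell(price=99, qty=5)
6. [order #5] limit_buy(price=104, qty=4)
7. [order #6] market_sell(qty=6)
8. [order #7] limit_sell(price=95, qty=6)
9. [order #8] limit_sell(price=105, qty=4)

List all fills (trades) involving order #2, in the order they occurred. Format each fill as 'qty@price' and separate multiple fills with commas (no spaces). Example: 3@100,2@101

Answer: 4@104

Derivation:
After op 1 [order #1] limit_buy(price=103, qty=9): fills=none; bids=[#1:9@103] asks=[-]
After op 2 cancel(order #1): fills=none; bids=[-] asks=[-]
After op 3 [order #2] limit_sell(price=104, qty=4): fills=none; bids=[-] asks=[#2:4@104]
After op 4 [order #3] market_buy(qty=7): fills=#3x#2:4@104; bids=[-] asks=[-]
After op 5 [order #4] limit_sell(price=99, qty=5): fills=none; bids=[-] asks=[#4:5@99]
After op 6 [order #5] limit_buy(price=104, qty=4): fills=#5x#4:4@99; bids=[-] asks=[#4:1@99]
After op 7 [order #6] market_sell(qty=6): fills=none; bids=[-] asks=[#4:1@99]
After op 8 [order #7] limit_sell(price=95, qty=6): fills=none; bids=[-] asks=[#7:6@95 #4:1@99]
After op 9 [order #8] limit_sell(price=105, qty=4): fills=none; bids=[-] asks=[#7:6@95 #4:1@99 #8:4@105]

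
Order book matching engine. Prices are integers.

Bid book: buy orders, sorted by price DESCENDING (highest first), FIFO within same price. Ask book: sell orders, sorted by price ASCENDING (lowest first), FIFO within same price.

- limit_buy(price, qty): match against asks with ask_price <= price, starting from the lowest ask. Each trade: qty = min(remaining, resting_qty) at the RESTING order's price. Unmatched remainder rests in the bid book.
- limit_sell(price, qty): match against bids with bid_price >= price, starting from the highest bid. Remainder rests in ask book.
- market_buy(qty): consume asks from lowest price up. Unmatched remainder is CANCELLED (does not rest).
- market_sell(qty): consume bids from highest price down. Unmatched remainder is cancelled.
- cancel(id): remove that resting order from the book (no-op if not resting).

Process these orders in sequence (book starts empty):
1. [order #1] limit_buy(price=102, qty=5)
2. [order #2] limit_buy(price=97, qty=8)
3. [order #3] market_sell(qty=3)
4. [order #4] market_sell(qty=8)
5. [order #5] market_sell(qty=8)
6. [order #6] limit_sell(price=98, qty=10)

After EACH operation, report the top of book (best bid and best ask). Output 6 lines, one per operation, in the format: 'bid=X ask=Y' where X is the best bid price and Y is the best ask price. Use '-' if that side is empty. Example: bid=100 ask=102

Answer: bid=102 ask=-
bid=102 ask=-
bid=102 ask=-
bid=97 ask=-
bid=- ask=-
bid=- ask=98

Derivation:
After op 1 [order #1] limit_buy(price=102, qty=5): fills=none; bids=[#1:5@102] asks=[-]
After op 2 [order #2] limit_buy(price=97, qty=8): fills=none; bids=[#1:5@102 #2:8@97] asks=[-]
After op 3 [order #3] market_sell(qty=3): fills=#1x#3:3@102; bids=[#1:2@102 #2:8@97] asks=[-]
After op 4 [order #4] market_sell(qty=8): fills=#1x#4:2@102 #2x#4:6@97; bids=[#2:2@97] asks=[-]
After op 5 [order #5] market_sell(qty=8): fills=#2x#5:2@97; bids=[-] asks=[-]
After op 6 [order #6] limit_sell(price=98, qty=10): fills=none; bids=[-] asks=[#6:10@98]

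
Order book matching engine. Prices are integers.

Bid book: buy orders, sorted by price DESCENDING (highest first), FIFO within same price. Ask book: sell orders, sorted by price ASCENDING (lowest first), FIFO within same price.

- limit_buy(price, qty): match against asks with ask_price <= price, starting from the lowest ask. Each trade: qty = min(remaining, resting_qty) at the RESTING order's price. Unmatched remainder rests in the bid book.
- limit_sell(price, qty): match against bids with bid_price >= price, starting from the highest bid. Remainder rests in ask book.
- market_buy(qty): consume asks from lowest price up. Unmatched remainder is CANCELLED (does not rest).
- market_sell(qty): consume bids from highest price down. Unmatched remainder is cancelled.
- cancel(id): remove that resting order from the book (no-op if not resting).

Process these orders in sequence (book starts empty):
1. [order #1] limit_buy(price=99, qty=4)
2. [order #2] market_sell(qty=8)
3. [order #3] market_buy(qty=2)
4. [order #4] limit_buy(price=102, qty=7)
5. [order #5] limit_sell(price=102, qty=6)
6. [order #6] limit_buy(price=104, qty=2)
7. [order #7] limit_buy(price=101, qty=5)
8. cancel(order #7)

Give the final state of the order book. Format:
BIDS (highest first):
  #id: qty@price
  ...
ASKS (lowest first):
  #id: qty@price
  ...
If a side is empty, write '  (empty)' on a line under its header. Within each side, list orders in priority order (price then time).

After op 1 [order #1] limit_buy(price=99, qty=4): fills=none; bids=[#1:4@99] asks=[-]
After op 2 [order #2] market_sell(qty=8): fills=#1x#2:4@99; bids=[-] asks=[-]
After op 3 [order #3] market_buy(qty=2): fills=none; bids=[-] asks=[-]
After op 4 [order #4] limit_buy(price=102, qty=7): fills=none; bids=[#4:7@102] asks=[-]
After op 5 [order #5] limit_sell(price=102, qty=6): fills=#4x#5:6@102; bids=[#4:1@102] asks=[-]
After op 6 [order #6] limit_buy(price=104, qty=2): fills=none; bids=[#6:2@104 #4:1@102] asks=[-]
After op 7 [order #7] limit_buy(price=101, qty=5): fills=none; bids=[#6:2@104 #4:1@102 #7:5@101] asks=[-]
After op 8 cancel(order #7): fills=none; bids=[#6:2@104 #4:1@102] asks=[-]

Answer: BIDS (highest first):
  #6: 2@104
  #4: 1@102
ASKS (lowest first):
  (empty)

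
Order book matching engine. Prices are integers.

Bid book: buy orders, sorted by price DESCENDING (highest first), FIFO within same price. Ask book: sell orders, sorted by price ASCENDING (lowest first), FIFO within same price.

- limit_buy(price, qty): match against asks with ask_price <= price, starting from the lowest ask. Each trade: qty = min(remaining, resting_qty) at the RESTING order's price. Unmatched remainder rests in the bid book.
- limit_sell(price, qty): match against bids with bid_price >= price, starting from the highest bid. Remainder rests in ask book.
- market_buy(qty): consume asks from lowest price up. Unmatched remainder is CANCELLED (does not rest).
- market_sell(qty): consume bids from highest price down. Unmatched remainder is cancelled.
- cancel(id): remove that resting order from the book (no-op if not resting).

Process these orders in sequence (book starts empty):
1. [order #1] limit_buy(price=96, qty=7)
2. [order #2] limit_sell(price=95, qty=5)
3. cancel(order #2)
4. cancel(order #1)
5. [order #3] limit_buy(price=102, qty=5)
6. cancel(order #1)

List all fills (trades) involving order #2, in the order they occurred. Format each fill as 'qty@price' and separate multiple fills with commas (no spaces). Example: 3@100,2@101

After op 1 [order #1] limit_buy(price=96, qty=7): fills=none; bids=[#1:7@96] asks=[-]
After op 2 [order #2] limit_sell(price=95, qty=5): fills=#1x#2:5@96; bids=[#1:2@96] asks=[-]
After op 3 cancel(order #2): fills=none; bids=[#1:2@96] asks=[-]
After op 4 cancel(order #1): fills=none; bids=[-] asks=[-]
After op 5 [order #3] limit_buy(price=102, qty=5): fills=none; bids=[#3:5@102] asks=[-]
After op 6 cancel(order #1): fills=none; bids=[#3:5@102] asks=[-]

Answer: 5@96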